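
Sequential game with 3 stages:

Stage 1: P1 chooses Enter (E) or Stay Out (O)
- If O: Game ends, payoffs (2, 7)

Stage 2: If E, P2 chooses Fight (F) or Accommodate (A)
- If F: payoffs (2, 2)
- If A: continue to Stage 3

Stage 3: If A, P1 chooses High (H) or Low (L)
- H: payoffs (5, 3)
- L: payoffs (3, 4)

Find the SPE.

SPE: (E, A, H); Outcome (5, 3)

Work:
Stage 3: P1 chooses H (5 vs 3)
Stage 2: P2: F->2, A->3 (anticipating H). Choose A
Stage 1: P1: O->2, E->5 (anticipating A, H). Choose E
SPE path: E -> A -> H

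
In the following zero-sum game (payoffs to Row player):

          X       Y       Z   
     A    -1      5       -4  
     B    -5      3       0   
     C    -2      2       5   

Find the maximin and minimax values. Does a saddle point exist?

Maximin = -2, Minimax = -1, Saddle: False

Work:
Row minimums: [-4, -5, -2] → maximin = -2
Column maximums: [-1, 5, 5] → minimax = -1
No saddle point (maximin ≠ minimax). Mixed strategy needed.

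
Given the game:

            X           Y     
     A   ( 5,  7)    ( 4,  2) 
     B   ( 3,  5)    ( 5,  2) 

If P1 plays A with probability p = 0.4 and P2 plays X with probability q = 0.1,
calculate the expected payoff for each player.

E[P1] = 4.52, E[P2] = 2.38

Work:
E[P1] = p·q·π₁(A,X) + p·(1-q)·π₁(A,Y) + (1-p)·q·π₁(B,X) + (1-p)·(1-q)·π₁(B,Y)
= 0.4·0.1·5 + 0.4·0.9·4 + 0.6·0.1·3 + 0.6·0.9·5
= 4.52

E[P2] = 2.38 (similar calculation)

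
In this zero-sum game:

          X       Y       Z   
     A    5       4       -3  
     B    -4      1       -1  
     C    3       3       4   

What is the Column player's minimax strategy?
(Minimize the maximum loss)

Column should play Y or Z (all achieve the minimum), value = 4

Work:
Column player minimizes Row's maximum payoff:
Column X: max payoff to Row = 5
Column Y: max payoff to Row = 4
Column Z: max payoff to Row = 4
Minimum is 4, achieved by columns Y, Z (tied).
Each of Y or Z is a minimax strategy.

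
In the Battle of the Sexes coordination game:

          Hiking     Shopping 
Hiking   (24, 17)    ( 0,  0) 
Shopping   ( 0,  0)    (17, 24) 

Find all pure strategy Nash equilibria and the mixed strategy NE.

Pure NE: (Hiking, Hiking) and (Shopping, Shopping); Mixed NE: p = 0.5854, q = 0.4146

Work:
Check pure NE:
(Hiking, Hiking): (24, 17) - no unilateral deviation beneficial
(Shopping, Shopping): (17, 24) - no unilateral deviation beneficial
Mixed NE: P1 plays Hiking with p = 0.5854, P2 plays Hiking with q = 0.4146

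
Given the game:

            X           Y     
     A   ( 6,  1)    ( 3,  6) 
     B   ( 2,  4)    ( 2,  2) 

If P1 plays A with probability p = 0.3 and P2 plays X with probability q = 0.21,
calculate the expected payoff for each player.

E[P1] = 2.489, E[P2] = 3.179

Work:
E[P1] = p·q·π₁(A,X) + p·(1-q)·π₁(A,Y) + (1-p)·q·π₁(B,X) + (1-p)·(1-q)·π₁(B,Y)
= 0.3·0.21·6 + 0.3·0.79·3 + 0.7·0.21·2 + 0.7·0.79·2
= 2.489

E[P2] = 3.179 (similar calculation)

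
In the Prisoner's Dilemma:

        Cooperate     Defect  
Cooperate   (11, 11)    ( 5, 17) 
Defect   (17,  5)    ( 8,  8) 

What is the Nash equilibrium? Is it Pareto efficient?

(Defect, Defect) is NE; not Pareto efficient

Work:
Defect dominates Cooperate for both players:
If P2 cooperates: Defect (17) > Cooperate (11)
If P2 defects: Defect (8) > Cooperate (5)
NE: (Defect, Defect) with payoff (8, 8)
But (Cooperate, Cooperate) = (11, 11) Pareto dominates (8, 8)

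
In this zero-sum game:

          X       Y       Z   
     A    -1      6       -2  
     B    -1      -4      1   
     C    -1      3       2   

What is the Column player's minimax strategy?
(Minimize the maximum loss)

Column should play X, value = -1

Work:
Column player minimizes Row's maximum payoff:
Column X: max payoff to Row = -1
Column Y: max payoff to Row = 6
Column Z: max payoff to Row = 2
Minimum is -1, achieved by column X.
Minimax strategy: X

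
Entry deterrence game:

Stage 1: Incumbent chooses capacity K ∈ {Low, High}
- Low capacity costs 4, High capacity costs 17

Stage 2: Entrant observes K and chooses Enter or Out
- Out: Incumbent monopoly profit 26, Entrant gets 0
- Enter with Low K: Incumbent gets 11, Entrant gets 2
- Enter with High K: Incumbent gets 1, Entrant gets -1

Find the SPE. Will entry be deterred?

SPE: (High, Enter|Low, Out|High); Entry deterred. Incumbent net profit = 9

Work:
After Low K: Entrant enters (2 > 0)
After High K: Entrant stays out (-1 < 0)
Incumbent: Low → 11−4=7, High → 26−17=9
Incumbent chooses High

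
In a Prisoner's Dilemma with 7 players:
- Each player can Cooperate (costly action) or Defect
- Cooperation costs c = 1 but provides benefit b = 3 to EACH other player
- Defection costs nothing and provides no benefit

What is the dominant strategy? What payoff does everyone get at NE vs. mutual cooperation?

Dominant: Defect; NE payoff = 0; Coop payoff = 17

Work:
Defect dominates (saves cost c = 1, benefit to others is external)
NE: All defect → everyone gets 0
If all cooperate: each receives (6)×3 - 1 = 17
Social dilemma: 17 > 0 but NE gives 0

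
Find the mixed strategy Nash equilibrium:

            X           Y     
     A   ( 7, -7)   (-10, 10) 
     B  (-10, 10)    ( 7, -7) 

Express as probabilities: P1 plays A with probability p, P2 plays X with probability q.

p = 0.5, q = 0.5

Work:
Find probabilities that make opponent indifferent:
P2 chooses q to make P1 indifferent between A and B
P1 chooses p to make P2 indifferent between X and Y
Mixed NE: P1 plays (A: 0.5, B: 0.5), P2 plays (X: 0.5, Y: 0.5)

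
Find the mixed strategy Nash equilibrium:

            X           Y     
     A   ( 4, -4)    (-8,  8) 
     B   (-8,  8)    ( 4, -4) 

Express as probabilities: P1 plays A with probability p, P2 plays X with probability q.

p = 0.5, q = 0.5

Work:
Find probabilities that make opponent indifferent:
P2 chooses q to make P1 indifferent between A and B
P1 chooses p to make P2 indifferent between X and Y
Mixed NE: P1 plays (A: 0.5, B: 0.5), P2 plays (X: 0.5, Y: 0.5)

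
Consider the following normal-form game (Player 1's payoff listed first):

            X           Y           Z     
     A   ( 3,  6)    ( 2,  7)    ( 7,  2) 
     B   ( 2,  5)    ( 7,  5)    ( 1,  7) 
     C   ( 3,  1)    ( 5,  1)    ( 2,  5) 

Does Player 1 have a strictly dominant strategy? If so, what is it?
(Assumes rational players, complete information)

No strictly dominant strategy exists for Player 1

Work:
A strategy strictly dominates another if it gives a strictly higher payoff against every opponent action. Compare each pair of P1's strategies column-by-column:
  A vs B: [3 vs 2, 2 vs 7, 7 vs 1] → A does not strictly dominate B (column Y: 2 ≤ 7)
  A vs C: [3 vs 3, 2 vs 5, 7 vs 2] → A does not strictly dominate C (column X: 3 ≤ 3)
  B vs A: [2 vs 3, 7 vs 2, 1 vs 7] → B does not strictly dominate A (column X: 2 ≤ 3)
  B vs C: [2 vs 3, 7 vs 5, 1 vs 2] → B does not strictly dominate C (column X: 2 ≤ 3)
  C vs A: [3 vs 3, 5 vs 2, 2 vs 7] → C does not strictly dominate A (column X: 3 ≤ 3)
  C vs B: [3 vs 2, 5 vs 7, 2 vs 1] → C does not strictly dominate B (column Y: 5 ≤ 7)
No single strategy strictly dominates all others → no strictly dominant strategy.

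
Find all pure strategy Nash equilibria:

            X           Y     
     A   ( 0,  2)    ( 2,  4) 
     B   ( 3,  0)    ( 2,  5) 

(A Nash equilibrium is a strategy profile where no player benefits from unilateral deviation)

Nash equilibrium: (A, Y), (B, Y)

Work:
Best responses:
  P1 vs X: payoffs [0, 3] → best response B (payoff 3)
  P1 vs Y: payoffs [2, 2] → best response A/B (payoff 2)
  P2 vs A: payoffs [2, 4] → best response Y (payoff 4)
  P2 vs B: payoffs [0, 5] → best response Y (payoff 5)
Mutual best responses: (A,Y), (B,Y) → Nash equilibria.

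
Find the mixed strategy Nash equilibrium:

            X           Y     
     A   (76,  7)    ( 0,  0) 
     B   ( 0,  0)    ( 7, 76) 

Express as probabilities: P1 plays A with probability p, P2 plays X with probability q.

p = 0.9157, q = 0.0843

Work:
Find probabilities that make opponent indifferent:
P2 chooses q to make P1 indifferent between A and B
P1 chooses p to make P2 indifferent between X and Y
Mixed NE: P1 plays (A: 0.9157, B: 0.0843), P2 plays (X: 0.0843, Y: 0.9157)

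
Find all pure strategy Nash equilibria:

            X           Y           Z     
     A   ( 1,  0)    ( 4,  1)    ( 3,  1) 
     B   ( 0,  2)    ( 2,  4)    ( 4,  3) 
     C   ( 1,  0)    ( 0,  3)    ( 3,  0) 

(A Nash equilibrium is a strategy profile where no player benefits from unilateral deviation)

Nash equilibrium: (A, Y)

Work:
Best responses:
  P1 vs X: payoffs [1, 0, 1] → best response A/C (payoff 1)
  P1 vs Y: payoffs [4, 2, 0] → best response A (payoff 4)
  P1 vs Z: payoffs [3, 4, 3] → best response B (payoff 4)
  P2 vs A: payoffs [0, 1, 1] → best response Y/Z (payoff 1)
  P2 vs B: payoffs [2, 4, 3] → best response Y (payoff 4)
  P2 vs C: payoffs [0, 3, 0] → best response Y (payoff 3)
Mutual best responses: (A,Y) → Nash equilibria.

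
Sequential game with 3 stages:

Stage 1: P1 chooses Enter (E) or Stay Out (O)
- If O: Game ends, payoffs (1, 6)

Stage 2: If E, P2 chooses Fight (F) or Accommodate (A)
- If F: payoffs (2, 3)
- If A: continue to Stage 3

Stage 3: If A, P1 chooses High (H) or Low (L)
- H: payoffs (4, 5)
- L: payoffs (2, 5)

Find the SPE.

SPE: (E, A, H); Outcome (4, 5)

Work:
Stage 3: P1 chooses H (4 vs 2)
Stage 2: P2: F->3, A->5 (anticipating H). Choose A
Stage 1: P1: O->1, E->4 (anticipating A, H). Choose E
SPE path: E -> A -> H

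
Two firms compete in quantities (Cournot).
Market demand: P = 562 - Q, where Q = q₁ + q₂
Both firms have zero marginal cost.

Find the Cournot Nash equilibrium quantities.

q₁* = q₂* = 187.33; P* = 187.33

Work:
Profit: π_i = P·q_i = (a - q_i - q_j)·q_i
FOC: ∂π_i/∂q_i = a - 2q_i - q_j = 0
Reaction function: q_i = (562 - q_j)/2
Symmetry: q* = 562/3 = 187.33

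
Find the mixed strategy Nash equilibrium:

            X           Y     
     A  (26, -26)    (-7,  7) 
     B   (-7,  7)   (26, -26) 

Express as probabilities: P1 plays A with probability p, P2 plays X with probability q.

p = 0.5, q = 0.5

Work:
Find probabilities that make opponent indifferent:
P2 chooses q to make P1 indifferent between A and B
P1 chooses p to make P2 indifferent between X and Y
Mixed NE: P1 plays (A: 0.5, B: 0.5), P2 plays (X: 0.5, Y: 0.5)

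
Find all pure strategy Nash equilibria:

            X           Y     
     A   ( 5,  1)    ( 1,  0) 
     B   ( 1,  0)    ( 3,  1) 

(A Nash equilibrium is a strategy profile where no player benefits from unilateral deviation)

Nash equilibrium: (A, X), (B, Y)

Work:
Best responses:
  P1 vs X: payoffs [5, 1] → best response A (payoff 5)
  P1 vs Y: payoffs [1, 3] → best response B (payoff 3)
  P2 vs A: payoffs [1, 0] → best response X (payoff 1)
  P2 vs B: payoffs [0, 1] → best response Y (payoff 1)
Mutual best responses: (A,X), (B,Y) → Nash equilibria.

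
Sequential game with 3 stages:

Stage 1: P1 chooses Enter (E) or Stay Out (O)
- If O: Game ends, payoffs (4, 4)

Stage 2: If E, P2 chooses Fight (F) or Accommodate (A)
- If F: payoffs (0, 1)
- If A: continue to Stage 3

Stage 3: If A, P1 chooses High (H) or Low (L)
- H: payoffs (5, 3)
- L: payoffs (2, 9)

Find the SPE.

SPE: (E, A, H); Outcome (5, 3)

Work:
Stage 3: P1 chooses H (5 vs 2)
Stage 2: P2: F->1, A->3 (anticipating H). Choose A
Stage 1: P1: O->4, E->5 (anticipating A, H). Choose E
SPE path: E -> A -> H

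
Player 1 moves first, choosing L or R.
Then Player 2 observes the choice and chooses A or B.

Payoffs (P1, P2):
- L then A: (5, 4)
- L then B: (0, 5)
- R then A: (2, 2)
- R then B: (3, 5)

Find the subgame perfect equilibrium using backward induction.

P1 plays R, P2 plays B after L and B after R; Payoff (3, 5)

Work:
Backward induction:
After L: P2 chooses B → P1 gets 0
After R: P2 chooses B → P1 gets 3
P1 chooses R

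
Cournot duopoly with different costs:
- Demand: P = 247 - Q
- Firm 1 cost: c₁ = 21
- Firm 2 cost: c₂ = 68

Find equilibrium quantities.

q₁* = 91.0, q₂* = 44.0

Work:
Reaction: q₁ = (247 - 21 - q₂)/2
Reaction: q₂ = (247 - 68 - q₁)/2
Solve simultaneously:
q₁* = (247 - 2×21 + 68)/3 = 91.0
q₂* = (247 - 2×68 + 21)/3 = 44.0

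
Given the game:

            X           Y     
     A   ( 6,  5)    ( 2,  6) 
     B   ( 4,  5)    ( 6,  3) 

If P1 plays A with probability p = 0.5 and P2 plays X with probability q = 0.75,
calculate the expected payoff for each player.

E[P1] = 4.75, E[P2] = 4.875

Work:
E[P1] = p·q·π₁(A,X) + p·(1-q)·π₁(A,Y) + (1-p)·q·π₁(B,X) + (1-p)·(1-q)·π₁(B,Y)
= 0.5·0.75·6 + 0.5·0.25·2 + 0.5·0.75·4 + 0.5·0.25·6
= 4.75

E[P2] = 4.875 (similar calculation)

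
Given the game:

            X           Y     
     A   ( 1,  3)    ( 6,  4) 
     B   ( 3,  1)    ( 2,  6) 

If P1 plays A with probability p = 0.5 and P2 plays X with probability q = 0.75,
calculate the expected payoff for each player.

E[P1] = 2.5, E[P2] = 2.75

Work:
E[P1] = p·q·π₁(A,X) + p·(1-q)·π₁(A,Y) + (1-p)·q·π₁(B,X) + (1-p)·(1-q)·π₁(B,Y)
= 0.5·0.75·1 + 0.5·0.25·6 + 0.5·0.75·3 + 0.5·0.25·2
= 2.5

E[P2] = 2.75 (similar calculation)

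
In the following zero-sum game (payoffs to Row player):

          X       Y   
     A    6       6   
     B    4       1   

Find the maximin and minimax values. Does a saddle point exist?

Maximin = 6, Minimax = 6, Saddle: True

Work:
Row minimums: [6, 1] → maximin = 6
Column maximums: [6, 6] → minimax = 6
Saddle point exists! Game value = 6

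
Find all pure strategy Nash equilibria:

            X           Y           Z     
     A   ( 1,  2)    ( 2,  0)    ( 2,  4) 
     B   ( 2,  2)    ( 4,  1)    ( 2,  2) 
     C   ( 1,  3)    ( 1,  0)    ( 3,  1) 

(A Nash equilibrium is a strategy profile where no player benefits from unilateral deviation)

Nash equilibrium: (B, X)

Work:
Best responses:
  P1 vs X: payoffs [1, 2, 1] → best response B (payoff 2)
  P1 vs Y: payoffs [2, 4, 1] → best response B (payoff 4)
  P1 vs Z: payoffs [2, 2, 3] → best response C (payoff 3)
  P2 vs A: payoffs [2, 0, 4] → best response Z (payoff 4)
  P2 vs B: payoffs [2, 1, 2] → best response X/Z (payoff 2)
  P2 vs C: payoffs [3, 0, 1] → best response X (payoff 3)
Mutual best responses: (B,X) → Nash equilibria.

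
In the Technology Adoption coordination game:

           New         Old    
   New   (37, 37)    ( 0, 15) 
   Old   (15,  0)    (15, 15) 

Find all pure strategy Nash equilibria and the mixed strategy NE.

Pure NE: (New, New) and (Old, Old); Mixed NE: p = 0.4054, q = 0.4054

Work:
Check pure NE:
(New, New): (37, 37) - no unilateral deviation beneficial
(Old, Old): (15, 15) - no unilateral deviation beneficial
Mixed NE: P1 plays New with p = 0.4054, P2 plays New with q = 0.4054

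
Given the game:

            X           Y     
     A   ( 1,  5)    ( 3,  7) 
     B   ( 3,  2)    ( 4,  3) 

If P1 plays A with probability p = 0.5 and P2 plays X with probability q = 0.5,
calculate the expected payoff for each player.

E[P1] = 2.75, E[P2] = 4.25

Work:
E[P1] = p·q·π₁(A,X) + p·(1-q)·π₁(A,Y) + (1-p)·q·π₁(B,X) + (1-p)·(1-q)·π₁(B,Y)
= 0.5·0.5·1 + 0.5·0.5·3 + 0.5·0.5·3 + 0.5·0.5·4
= 2.75

E[P2] = 4.25 (similar calculation)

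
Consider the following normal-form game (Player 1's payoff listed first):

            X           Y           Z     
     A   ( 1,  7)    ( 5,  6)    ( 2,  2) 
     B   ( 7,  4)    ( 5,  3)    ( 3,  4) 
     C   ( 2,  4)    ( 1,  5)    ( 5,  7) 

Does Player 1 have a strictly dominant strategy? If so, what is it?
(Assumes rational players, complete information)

No strictly dominant strategy exists for Player 1

Work:
A strategy strictly dominates another if it gives a strictly higher payoff against every opponent action. Compare each pair of P1's strategies column-by-column:
  A vs B: [1 vs 7, 5 vs 5, 2 vs 3] → A does not strictly dominate B (column X: 1 ≤ 7)
  A vs C: [1 vs 2, 5 vs 1, 2 vs 5] → A does not strictly dominate C (column X: 1 ≤ 2)
  B vs A: [7 vs 1, 5 vs 5, 3 vs 2] → B does not strictly dominate A (column Y: 5 ≤ 5)
  B vs C: [7 vs 2, 5 vs 1, 3 vs 5] → B does not strictly dominate C (column Z: 3 ≤ 5)
  C vs A: [2 vs 1, 1 vs 5, 5 vs 2] → C does not strictly dominate A (column Y: 1 ≤ 5)
  C vs B: [2 vs 7, 1 vs 5, 5 vs 3] → C does not strictly dominate B (column X: 2 ≤ 7)
No single strategy strictly dominates all others → no strictly dominant strategy.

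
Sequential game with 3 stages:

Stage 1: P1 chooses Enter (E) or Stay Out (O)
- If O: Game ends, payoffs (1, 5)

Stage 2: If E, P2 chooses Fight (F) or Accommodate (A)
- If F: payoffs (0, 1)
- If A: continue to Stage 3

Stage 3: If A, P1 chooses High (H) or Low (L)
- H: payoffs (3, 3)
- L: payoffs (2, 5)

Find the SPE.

SPE: (E, A, H); Outcome (3, 3)

Work:
Stage 3: P1 chooses H (3 vs 2)
Stage 2: P2: F->1, A->3 (anticipating H). Choose A
Stage 1: P1: O->1, E->3 (anticipating A, H). Choose E
SPE path: E -> A -> H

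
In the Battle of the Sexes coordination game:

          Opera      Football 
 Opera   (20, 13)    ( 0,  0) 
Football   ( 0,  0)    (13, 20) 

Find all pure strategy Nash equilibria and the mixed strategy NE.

Pure NE: (Opera, Opera) and (Football, Football); Mixed NE: p = 0.6061, q = 0.3939

Work:
Check pure NE:
(Opera, Opera): (20, 13) - no unilateral deviation beneficial
(Football, Football): (13, 20) - no unilateral deviation beneficial
Mixed NE: P1 plays Opera with p = 0.6061, P2 plays Opera with q = 0.3939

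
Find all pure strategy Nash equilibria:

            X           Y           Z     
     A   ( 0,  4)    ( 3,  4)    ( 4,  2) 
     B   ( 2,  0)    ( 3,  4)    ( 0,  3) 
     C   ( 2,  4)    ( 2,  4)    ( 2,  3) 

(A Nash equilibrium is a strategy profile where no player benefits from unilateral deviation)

Nash equilibrium: (A, Y), (B, Y), (C, X)

Work:
Best responses:
  P1 vs X: payoffs [0, 2, 2] → best response B/C (payoff 2)
  P1 vs Y: payoffs [3, 3, 2] → best response A/B (payoff 3)
  P1 vs Z: payoffs [4, 0, 2] → best response A (payoff 4)
  P2 vs A: payoffs [4, 4, 2] → best response X/Y (payoff 4)
  P2 vs B: payoffs [0, 4, 3] → best response Y (payoff 4)
  P2 vs C: payoffs [4, 4, 3] → best response X/Y (payoff 4)
Mutual best responses: (A,Y), (B,Y), (C,X) → Nash equilibria.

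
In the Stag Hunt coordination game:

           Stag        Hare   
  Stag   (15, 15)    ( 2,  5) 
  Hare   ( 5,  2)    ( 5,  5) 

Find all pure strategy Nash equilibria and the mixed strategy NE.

Pure NE: (Stag, Stag) and (Hare, Hare); Mixed NE: p = 0.2308, q = 0.2308

Work:
Check pure NE:
(Stag, Stag): (15, 15) - no unilateral deviation beneficial
(Hare, Hare): (5, 5) - no unilateral deviation beneficial
Mixed NE: P1 plays Stag with p = 0.2308, P2 plays Stag with q = 0.2308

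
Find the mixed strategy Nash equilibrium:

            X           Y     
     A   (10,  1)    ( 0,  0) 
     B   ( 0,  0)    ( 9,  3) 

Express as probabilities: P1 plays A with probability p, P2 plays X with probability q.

p = 0.75, q = 0.4737

Work:
Find probabilities that make opponent indifferent:
P2 chooses q to make P1 indifferent between A and B
P1 chooses p to make P2 indifferent between X and Y
Mixed NE: P1 plays (A: 0.75, B: 0.25), P2 plays (X: 0.4737, Y: 0.5263)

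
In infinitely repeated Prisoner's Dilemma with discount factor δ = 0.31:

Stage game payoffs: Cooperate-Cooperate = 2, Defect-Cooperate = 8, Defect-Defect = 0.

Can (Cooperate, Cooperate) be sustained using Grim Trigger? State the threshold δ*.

δ* = 0.75; since δ = 0.31 < 0.75, cooperation cannot be sustained

Work:
For Grim Trigger:
Cooperate forever: 2/(1-δ)
Defect then punished: 8 + 0·δ/(1-δ)
Need: 2/(1-δ) ≥ 8 + 0·δ/(1-δ)
Solving: δ ≥ (T-R)/(T-P) = (8-2)/(8-0) = 0.75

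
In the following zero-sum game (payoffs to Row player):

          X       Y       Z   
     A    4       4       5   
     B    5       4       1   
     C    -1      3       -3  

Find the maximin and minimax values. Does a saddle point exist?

Maximin = 4, Minimax = 4, Saddle: True

Work:
Row minimums: [4, 1, -3] → maximin = 4
Column maximums: [5, 4, 5] → minimax = 4
Saddle point exists! Game value = 4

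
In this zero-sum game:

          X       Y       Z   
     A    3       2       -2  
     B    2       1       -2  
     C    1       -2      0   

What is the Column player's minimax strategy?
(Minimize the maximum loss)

Column should play Z, value = 0

Work:
Column player minimizes Row's maximum payoff:
Column X: max payoff to Row = 3
Column Y: max payoff to Row = 2
Column Z: max payoff to Row = 0
Minimum is 0, achieved by column Z.
Minimax strategy: Z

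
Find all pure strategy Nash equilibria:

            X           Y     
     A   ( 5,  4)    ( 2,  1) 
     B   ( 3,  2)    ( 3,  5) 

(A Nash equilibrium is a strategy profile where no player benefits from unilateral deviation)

Nash equilibrium: (A, X), (B, Y)

Work:
Best responses:
  P1 vs X: payoffs [5, 3] → best response A (payoff 5)
  P1 vs Y: payoffs [2, 3] → best response B (payoff 3)
  P2 vs A: payoffs [4, 1] → best response X (payoff 4)
  P2 vs B: payoffs [2, 5] → best response Y (payoff 5)
Mutual best responses: (A,X), (B,Y) → Nash equilibria.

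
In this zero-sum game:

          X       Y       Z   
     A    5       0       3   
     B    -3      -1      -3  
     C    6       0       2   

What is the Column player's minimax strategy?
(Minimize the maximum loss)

Column should play Y, value = 0

Work:
Column player minimizes Row's maximum payoff:
Column X: max payoff to Row = 6
Column Y: max payoff to Row = 0
Column Z: max payoff to Row = 3
Minimum is 0, achieved by column Y.
Minimax strategy: Y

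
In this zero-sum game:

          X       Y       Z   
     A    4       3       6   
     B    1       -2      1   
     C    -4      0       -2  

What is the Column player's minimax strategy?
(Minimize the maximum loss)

Column should play Y, value = 3

Work:
Column player minimizes Row's maximum payoff:
Column X: max payoff to Row = 4
Column Y: max payoff to Row = 3
Column Z: max payoff to Row = 6
Minimum is 3, achieved by column Y.
Minimax strategy: Y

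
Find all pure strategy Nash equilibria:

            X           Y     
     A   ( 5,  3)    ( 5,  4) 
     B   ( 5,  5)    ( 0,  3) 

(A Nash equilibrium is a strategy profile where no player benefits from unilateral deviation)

Nash equilibrium: (A, Y), (B, X)

Work:
Best responses:
  P1 vs X: payoffs [5, 5] → best response A/B (payoff 5)
  P1 vs Y: payoffs [5, 0] → best response A (payoff 5)
  P2 vs A: payoffs [3, 4] → best response Y (payoff 4)
  P2 vs B: payoffs [5, 3] → best response X (payoff 5)
Mutual best responses: (A,Y), (B,X) → Nash equilibria.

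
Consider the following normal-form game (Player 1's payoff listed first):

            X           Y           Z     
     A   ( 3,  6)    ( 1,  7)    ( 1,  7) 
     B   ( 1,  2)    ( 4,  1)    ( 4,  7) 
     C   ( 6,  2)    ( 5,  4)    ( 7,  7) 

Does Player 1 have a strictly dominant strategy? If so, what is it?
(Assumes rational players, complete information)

Yes, Player 1's strictly dominant strategy is C

Work:
A strategy strictly dominates another if it gives a strictly higher payoff against every opponent action. Compare each pair of P1's strategies column-by-column:
  A vs B: [3 vs 1, 1 vs 4, 1 vs 4] → A does not strictly dominate B (column Y: 1 ≤ 4)
  A vs C: [3 vs 6, 1 vs 5, 1 vs 7] → A does not strictly dominate C (column X: 3 ≤ 6)
  B vs A: [1 vs 3, 4 vs 1, 4 vs 1] → B does not strictly dominate A (column X: 1 ≤ 3)
  B vs C: [1 vs 6, 4 vs 5, 4 vs 7] → B does not strictly dominate C (column X: 1 ≤ 6)
  C vs A: [6 vs 3, 5 vs 1, 7 vs 1] → C strictly dominates A
  C vs B: [6 vs 1, 5 vs 4, 7 vs 4] → C strictly dominates B
C strictly dominates every other strategy → strictly dominant.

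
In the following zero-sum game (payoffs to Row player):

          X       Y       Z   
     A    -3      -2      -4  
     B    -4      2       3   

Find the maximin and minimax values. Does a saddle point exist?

Maximin = -4, Minimax = -3, Saddle: False

Work:
Row minimums: [-4, -4] → maximin = -4
Column maximums: [-3, 2, 3] → minimax = -3
No saddle point (maximin ≠ minimax). Mixed strategy needed.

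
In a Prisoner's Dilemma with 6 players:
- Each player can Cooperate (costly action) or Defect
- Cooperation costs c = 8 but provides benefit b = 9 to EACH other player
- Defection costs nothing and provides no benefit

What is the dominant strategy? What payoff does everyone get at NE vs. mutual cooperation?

Dominant: Defect; NE payoff = 0; Coop payoff = 37

Work:
Defect dominates (saves cost c = 8, benefit to others is external)
NE: All defect → everyone gets 0
If all cooperate: each receives (5)×9 - 8 = 37
Social dilemma: 37 > 0 but NE gives 0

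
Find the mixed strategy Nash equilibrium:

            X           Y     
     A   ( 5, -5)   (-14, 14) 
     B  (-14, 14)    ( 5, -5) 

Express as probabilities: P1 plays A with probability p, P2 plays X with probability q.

p = 0.5, q = 0.5

Work:
Find probabilities that make opponent indifferent:
P2 chooses q to make P1 indifferent between A and B
P1 chooses p to make P2 indifferent between X and Y
Mixed NE: P1 plays (A: 0.5, B: 0.5), P2 plays (X: 0.5, Y: 0.5)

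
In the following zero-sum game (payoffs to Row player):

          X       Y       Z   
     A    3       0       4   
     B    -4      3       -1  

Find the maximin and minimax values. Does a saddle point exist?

Maximin = 0, Minimax = 3, Saddle: False

Work:
Row minimums: [0, -4] → maximin = 0
Column maximums: [3, 3, 4] → minimax = 3
No saddle point (maximin ≠ minimax). Mixed strategy needed.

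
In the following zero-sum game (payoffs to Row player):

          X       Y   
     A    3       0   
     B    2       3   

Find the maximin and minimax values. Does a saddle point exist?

Maximin = 2, Minimax = 3, Saddle: False

Work:
Row minimums: [0, 2] → maximin = 2
Column maximums: [3, 3] → minimax = 3
No saddle point (maximin ≠ minimax). Mixed strategy needed.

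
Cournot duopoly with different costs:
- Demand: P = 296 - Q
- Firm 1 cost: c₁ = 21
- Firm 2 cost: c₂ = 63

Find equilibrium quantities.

q₁* = 105.67, q₂* = 63.67

Work:
Reaction: q₁ = (296 - 21 - q₂)/2
Reaction: q₂ = (296 - 63 - q₁)/2
Solve simultaneously:
q₁* = (296 - 2×21 + 63)/3 = 105.67
q₂* = (296 - 2×63 + 21)/3 = 63.67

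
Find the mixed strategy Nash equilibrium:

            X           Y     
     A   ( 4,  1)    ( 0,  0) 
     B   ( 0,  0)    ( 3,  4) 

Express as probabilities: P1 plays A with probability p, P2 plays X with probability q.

p = 0.8, q = 0.4286

Work:
Find probabilities that make opponent indifferent:
P2 chooses q to make P1 indifferent between A and B
P1 chooses p to make P2 indifferent between X and Y
Mixed NE: P1 plays (A: 0.8, B: 0.2), P2 plays (X: 0.4286, Y: 0.5714)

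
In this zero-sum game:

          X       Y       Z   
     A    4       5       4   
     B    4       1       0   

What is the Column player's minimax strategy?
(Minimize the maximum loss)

Column should play X or Z (all achieve the minimum), value = 4

Work:
Column player minimizes Row's maximum payoff:
Column X: max payoff to Row = 4
Column Y: max payoff to Row = 5
Column Z: max payoff to Row = 4
Minimum is 4, achieved by columns X, Z (tied).
Each of X or Z is a minimax strategy.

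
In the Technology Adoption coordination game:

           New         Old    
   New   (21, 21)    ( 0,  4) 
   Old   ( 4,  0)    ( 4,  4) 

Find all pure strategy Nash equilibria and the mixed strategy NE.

Pure NE: (New, New) and (Old, Old); Mixed NE: p = 0.1905, q = 0.1905

Work:
Check pure NE:
(New, New): (21, 21) - no unilateral deviation beneficial
(Old, Old): (4, 4) - no unilateral deviation beneficial
Mixed NE: P1 plays New with p = 0.1905, P2 plays New with q = 0.1905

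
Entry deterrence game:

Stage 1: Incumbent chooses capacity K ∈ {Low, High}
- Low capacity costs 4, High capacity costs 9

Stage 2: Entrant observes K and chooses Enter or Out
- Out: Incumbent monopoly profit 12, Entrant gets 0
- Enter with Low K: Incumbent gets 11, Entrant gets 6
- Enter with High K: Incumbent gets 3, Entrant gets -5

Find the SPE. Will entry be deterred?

SPE: (Low, Enter|Low, Out|High); Entry not deterred. Incumbent net profit = 7, Entrant gets 6

Work:
After Low K: Entrant enters (6 > 0)
After High K: Entrant stays out (-5 < 0)
Incumbent: Low → 11−4=7, High → 12−9=3
Incumbent chooses Low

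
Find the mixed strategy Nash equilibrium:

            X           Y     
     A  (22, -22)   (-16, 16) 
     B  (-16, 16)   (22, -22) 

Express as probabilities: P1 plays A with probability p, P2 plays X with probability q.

p = 0.5, q = 0.5

Work:
Find probabilities that make opponent indifferent:
P2 chooses q to make P1 indifferent between A and B
P1 chooses p to make P2 indifferent between X and Y
Mixed NE: P1 plays (A: 0.5, B: 0.5), P2 plays (X: 0.5, Y: 0.5)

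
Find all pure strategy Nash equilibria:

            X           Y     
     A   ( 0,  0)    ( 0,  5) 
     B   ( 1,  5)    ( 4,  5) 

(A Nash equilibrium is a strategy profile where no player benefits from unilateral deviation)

Nash equilibrium: (B, X), (B, Y)

Work:
Best responses:
  P1 vs X: payoffs [0, 1] → best response B (payoff 1)
  P1 vs Y: payoffs [0, 4] → best response B (payoff 4)
  P2 vs A: payoffs [0, 5] → best response Y (payoff 5)
  P2 vs B: payoffs [5, 5] → best response X/Y (payoff 5)
Mutual best responses: (B,X), (B,Y) → Nash equilibria.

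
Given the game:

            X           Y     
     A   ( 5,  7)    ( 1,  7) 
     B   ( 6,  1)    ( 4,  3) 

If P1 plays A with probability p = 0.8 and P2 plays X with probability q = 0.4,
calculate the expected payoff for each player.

E[P1] = 3.04, E[P2] = 6.04

Work:
E[P1] = p·q·π₁(A,X) + p·(1-q)·π₁(A,Y) + (1-p)·q·π₁(B,X) + (1-p)·(1-q)·π₁(B,Y)
= 0.8·0.4·5 + 0.8·0.6·1 + 0.2·0.4·6 + 0.2·0.6·4
= 3.04

E[P2] = 6.04 (similar calculation)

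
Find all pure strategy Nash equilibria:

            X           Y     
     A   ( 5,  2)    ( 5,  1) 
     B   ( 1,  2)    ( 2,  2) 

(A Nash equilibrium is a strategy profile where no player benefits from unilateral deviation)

Nash equilibrium: (A, X)

Work:
Best responses:
  P1 vs X: payoffs [5, 1] → best response A (payoff 5)
  P1 vs Y: payoffs [5, 2] → best response A (payoff 5)
  P2 vs A: payoffs [2, 1] → best response X (payoff 2)
  P2 vs B: payoffs [2, 2] → best response X/Y (payoff 2)
Mutual best responses: (A,X) → Nash equilibria.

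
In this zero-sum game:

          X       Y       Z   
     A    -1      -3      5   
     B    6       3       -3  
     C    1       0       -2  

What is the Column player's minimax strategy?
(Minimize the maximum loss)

Column should play Y, value = 3

Work:
Column player minimizes Row's maximum payoff:
Column X: max payoff to Row = 6
Column Y: max payoff to Row = 3
Column Z: max payoff to Row = 5
Minimum is 3, achieved by column Y.
Minimax strategy: Y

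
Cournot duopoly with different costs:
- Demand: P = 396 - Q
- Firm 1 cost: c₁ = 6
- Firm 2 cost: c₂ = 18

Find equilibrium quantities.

q₁* = 134.0, q₂* = 122.0

Work:
Reaction: q₁ = (396 - 6 - q₂)/2
Reaction: q₂ = (396 - 18 - q₁)/2
Solve simultaneously:
q₁* = (396 - 2×6 + 18)/3 = 134.0
q₂* = (396 - 2×18 + 6)/3 = 122.0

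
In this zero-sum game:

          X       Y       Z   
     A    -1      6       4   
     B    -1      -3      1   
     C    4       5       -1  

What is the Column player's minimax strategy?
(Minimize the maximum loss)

Column should play X or Z (all achieve the minimum), value = 4

Work:
Column player minimizes Row's maximum payoff:
Column X: max payoff to Row = 4
Column Y: max payoff to Row = 6
Column Z: max payoff to Row = 4
Minimum is 4, achieved by columns X, Z (tied).
Each of X or Z is a minimax strategy.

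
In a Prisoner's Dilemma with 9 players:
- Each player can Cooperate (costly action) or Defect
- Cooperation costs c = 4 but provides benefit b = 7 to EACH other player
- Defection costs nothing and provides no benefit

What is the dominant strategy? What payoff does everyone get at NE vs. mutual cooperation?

Dominant: Defect; NE payoff = 0; Coop payoff = 52

Work:
Defect dominates (saves cost c = 4, benefit to others is external)
NE: All defect → everyone gets 0
If all cooperate: each receives (8)×7 - 4 = 52
Social dilemma: 52 > 0 but NE gives 0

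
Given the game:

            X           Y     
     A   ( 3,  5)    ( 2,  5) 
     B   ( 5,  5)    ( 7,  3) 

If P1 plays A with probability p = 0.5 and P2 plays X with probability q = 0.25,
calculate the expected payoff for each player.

E[P1] = 4.375, E[P2] = 4.25

Work:
E[P1] = p·q·π₁(A,X) + p·(1-q)·π₁(A,Y) + (1-p)·q·π₁(B,X) + (1-p)·(1-q)·π₁(B,Y)
= 0.5·0.25·3 + 0.5·0.75·2 + 0.5·0.25·5 + 0.5·0.75·7
= 4.375

E[P2] = 4.25 (similar calculation)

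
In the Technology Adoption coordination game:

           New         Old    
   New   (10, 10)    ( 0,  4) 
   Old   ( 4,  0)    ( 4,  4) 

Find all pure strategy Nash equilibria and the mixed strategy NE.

Pure NE: (New, New) and (Old, Old); Mixed NE: p = 0.4, q = 0.4

Work:
Check pure NE:
(New, New): (10, 10) - no unilateral deviation beneficial
(Old, Old): (4, 4) - no unilateral deviation beneficial
Mixed NE: P1 plays New with p = 0.4, P2 plays New with q = 0.4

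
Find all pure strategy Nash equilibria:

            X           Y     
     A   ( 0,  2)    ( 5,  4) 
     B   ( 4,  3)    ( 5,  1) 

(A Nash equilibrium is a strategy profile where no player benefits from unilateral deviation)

Nash equilibrium: (A, Y), (B, X)

Work:
Best responses:
  P1 vs X: payoffs [0, 4] → best response B (payoff 4)
  P1 vs Y: payoffs [5, 5] → best response A/B (payoff 5)
  P2 vs A: payoffs [2, 4] → best response Y (payoff 4)
  P2 vs B: payoffs [3, 1] → best response X (payoff 3)
Mutual best responses: (A,Y), (B,X) → Nash equilibria.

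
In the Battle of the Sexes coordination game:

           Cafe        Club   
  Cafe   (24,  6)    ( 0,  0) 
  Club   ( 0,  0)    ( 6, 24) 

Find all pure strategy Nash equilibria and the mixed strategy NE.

Pure NE: (Cafe, Cafe) and (Club, Club); Mixed NE: p = 0.8, q = 0.2

Work:
Check pure NE:
(Cafe, Cafe): (24, 6) - no unilateral deviation beneficial
(Club, Club): (6, 24) - no unilateral deviation beneficial
Mixed NE: P1 plays Cafe with p = 0.8, P2 plays Cafe with q = 0.2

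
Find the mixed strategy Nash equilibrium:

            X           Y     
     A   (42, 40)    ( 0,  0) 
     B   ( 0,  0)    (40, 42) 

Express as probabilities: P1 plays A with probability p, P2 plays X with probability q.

p = 0.5122, q = 0.4878

Work:
Find probabilities that make opponent indifferent:
P2 chooses q to make P1 indifferent between A and B
P1 chooses p to make P2 indifferent between X and Y
Mixed NE: P1 plays (A: 0.5122, B: 0.4878), P2 plays (X: 0.4878, Y: 0.5122)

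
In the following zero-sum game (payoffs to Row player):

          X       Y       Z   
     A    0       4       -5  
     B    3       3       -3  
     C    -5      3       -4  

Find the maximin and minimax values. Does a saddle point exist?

Maximin = -3, Minimax = -3, Saddle: True

Work:
Row minimums: [-5, -3, -5] → maximin = -3
Column maximums: [3, 4, -3] → minimax = -3
Saddle point exists! Game value = -3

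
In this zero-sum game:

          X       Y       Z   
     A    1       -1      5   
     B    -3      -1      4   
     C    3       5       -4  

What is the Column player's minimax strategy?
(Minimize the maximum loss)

Column should play X, value = 3

Work:
Column player minimizes Row's maximum payoff:
Column X: max payoff to Row = 3
Column Y: max payoff to Row = 5
Column Z: max payoff to Row = 5
Minimum is 3, achieved by column X.
Minimax strategy: X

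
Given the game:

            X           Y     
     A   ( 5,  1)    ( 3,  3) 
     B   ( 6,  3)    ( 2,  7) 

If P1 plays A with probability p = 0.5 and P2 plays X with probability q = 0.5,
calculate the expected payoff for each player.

E[P1] = 4.0, E[P2] = 3.5

Work:
E[P1] = p·q·π₁(A,X) + p·(1-q)·π₁(A,Y) + (1-p)·q·π₁(B,X) + (1-p)·(1-q)·π₁(B,Y)
= 0.5·0.5·5 + 0.5·0.5·3 + 0.5·0.5·6 + 0.5·0.5·2
= 4.0

E[P2] = 3.5 (similar calculation)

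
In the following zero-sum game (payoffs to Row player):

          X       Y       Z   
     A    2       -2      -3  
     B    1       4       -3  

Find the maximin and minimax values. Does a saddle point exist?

Maximin = -3, Minimax = -3, Saddle: True

Work:
Row minimums: [-3, -3] → maximin = -3
Column maximums: [2, 4, -3] → minimax = -3
Saddle point exists! Game value = -3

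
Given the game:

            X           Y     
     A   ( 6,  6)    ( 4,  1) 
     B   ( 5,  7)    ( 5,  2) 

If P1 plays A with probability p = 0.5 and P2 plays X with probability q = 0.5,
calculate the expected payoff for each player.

E[P1] = 5.0, E[P2] = 4.0

Work:
E[P1] = p·q·π₁(A,X) + p·(1-q)·π₁(A,Y) + (1-p)·q·π₁(B,X) + (1-p)·(1-q)·π₁(B,Y)
= 0.5·0.5·6 + 0.5·0.5·4 + 0.5·0.5·5 + 0.5·0.5·5
= 5.0

E[P2] = 4.0 (similar calculation)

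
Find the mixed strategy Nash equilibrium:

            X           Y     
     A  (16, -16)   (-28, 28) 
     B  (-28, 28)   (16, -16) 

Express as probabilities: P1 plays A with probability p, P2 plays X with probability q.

p = 0.5, q = 0.5

Work:
Find probabilities that make opponent indifferent:
P2 chooses q to make P1 indifferent between A and B
P1 chooses p to make P2 indifferent between X and Y
Mixed NE: P1 plays (A: 0.5, B: 0.5), P2 plays (X: 0.5, Y: 0.5)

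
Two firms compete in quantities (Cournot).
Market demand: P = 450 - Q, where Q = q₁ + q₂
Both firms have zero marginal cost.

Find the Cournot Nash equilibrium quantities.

q₁* = q₂* = 150.0; P* = 150.0

Work:
Profit: π_i = P·q_i = (a - q_i - q_j)·q_i
FOC: ∂π_i/∂q_i = a - 2q_i - q_j = 0
Reaction function: q_i = (450 - q_j)/2
Symmetry: q* = 450/3 = 150.0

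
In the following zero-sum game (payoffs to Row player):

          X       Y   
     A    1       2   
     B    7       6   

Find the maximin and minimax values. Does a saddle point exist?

Maximin = 6, Minimax = 6, Saddle: True

Work:
Row minimums: [1, 6] → maximin = 6
Column maximums: [7, 6] → minimax = 6
Saddle point exists! Game value = 6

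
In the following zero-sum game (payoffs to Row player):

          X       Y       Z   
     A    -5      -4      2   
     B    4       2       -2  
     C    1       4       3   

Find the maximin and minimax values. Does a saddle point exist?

Maximin = 1, Minimax = 3, Saddle: False

Work:
Row minimums: [-5, -2, 1] → maximin = 1
Column maximums: [4, 4, 3] → minimax = 3
No saddle point (maximin ≠ minimax). Mixed strategy needed.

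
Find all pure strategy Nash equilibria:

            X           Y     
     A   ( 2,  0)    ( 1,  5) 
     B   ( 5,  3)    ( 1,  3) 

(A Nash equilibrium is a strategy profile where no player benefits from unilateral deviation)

Nash equilibrium: (A, Y), (B, X), (B, Y)

Work:
Best responses:
  P1 vs X: payoffs [2, 5] → best response B (payoff 5)
  P1 vs Y: payoffs [1, 1] → best response A/B (payoff 1)
  P2 vs A: payoffs [0, 5] → best response Y (payoff 5)
  P2 vs B: payoffs [3, 3] → best response X/Y (payoff 3)
Mutual best responses: (A,Y), (B,X), (B,Y) → Nash equilibria.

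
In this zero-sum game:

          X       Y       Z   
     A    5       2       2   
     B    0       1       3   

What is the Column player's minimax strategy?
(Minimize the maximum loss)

Column should play Y, value = 2

Work:
Column player minimizes Row's maximum payoff:
Column X: max payoff to Row = 5
Column Y: max payoff to Row = 2
Column Z: max payoff to Row = 3
Minimum is 2, achieved by column Y.
Minimax strategy: Y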